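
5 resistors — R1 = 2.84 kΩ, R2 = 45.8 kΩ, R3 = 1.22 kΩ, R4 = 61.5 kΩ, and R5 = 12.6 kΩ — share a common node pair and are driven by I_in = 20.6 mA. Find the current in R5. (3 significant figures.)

I ≈ 1.27 mA

Conductances: ΣG = 1/2.84 + 1/45.8 + 1/1.22 + 1/61.5 + 1/12.6 = 1.289 (1/kΩ).
By the current-divider rule, I = I_in · G_k/ΣG = 20.6 × 0.06156 = 1.268 mA.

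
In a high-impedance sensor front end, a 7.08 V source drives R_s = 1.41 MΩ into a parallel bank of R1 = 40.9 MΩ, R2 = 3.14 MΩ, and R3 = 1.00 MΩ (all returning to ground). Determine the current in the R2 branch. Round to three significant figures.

Combine the parallel branches: R_p = (1/40.9 + 1/3.14 + 1/1.00)⁻¹ = 0.7446 MΩ.
Node voltage V_A = V_supply · R_p/(R_s + R_p) = 7.08 × 0.3456 = 2.447 V.
Branch current I = V_A/R2 = 2.447/3.14 = 0.7793 µA.
(Equivalently: I_total = 3.286 µA, then current-divider fraction G_k/ΣG = 0.2371.)

I ≈ 0.779 µA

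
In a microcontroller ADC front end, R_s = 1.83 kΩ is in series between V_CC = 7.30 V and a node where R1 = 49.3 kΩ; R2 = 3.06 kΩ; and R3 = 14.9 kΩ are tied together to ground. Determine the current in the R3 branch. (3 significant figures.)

I ≈ 0.279 mA

Combine the parallel branches: R_p = (1/49.3 + 1/3.06 + 1/14.9)⁻¹ = 2.414 kΩ.
V_A = 7.30 × 2.414/4.244 = 4.152 V.
I(R3) = V_A / R3 = 4.152/14.9 = 0.2787 mA.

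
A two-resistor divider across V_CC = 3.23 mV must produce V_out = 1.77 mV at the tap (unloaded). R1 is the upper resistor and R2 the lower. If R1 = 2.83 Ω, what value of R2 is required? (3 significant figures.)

Required fraction k = V_out/V_CC = 0.5480.
R2 = R1 · 0.5480/(1 − 0.5480) = 3.431 Ω.

R2 ≈ 3.43 Ω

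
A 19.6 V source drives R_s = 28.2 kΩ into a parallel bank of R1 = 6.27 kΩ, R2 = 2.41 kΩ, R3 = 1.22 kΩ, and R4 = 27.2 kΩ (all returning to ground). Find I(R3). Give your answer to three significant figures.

Combine the parallel branches: R_p = (1/6.27 + 1/2.41 + 1/1.22 + 1/27.2)⁻¹ = 0.6989 kΩ.
V_A by voltage divider: V_A = 19.6 × 0.6989/(28.2 + 0.6989) = 0.4740 V.
I(R3) = V_A / R3 = 0.4740/1.22 = 0.3885 mA.
(Equivalently: I_total = 0.6782 mA, then current-divider fraction G_k/ΣG = 0.5729.)

I ≈ 0.389 mA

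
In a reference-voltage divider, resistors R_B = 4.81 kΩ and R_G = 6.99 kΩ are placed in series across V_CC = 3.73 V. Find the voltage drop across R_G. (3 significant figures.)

V ≈ 2.21 V

Series total: ΣR = 4.81 + 6.99 = 11.80 kΩ.
By the voltage-divider rule, V = 3.73 × 6.990/11.80 = 2.210 V.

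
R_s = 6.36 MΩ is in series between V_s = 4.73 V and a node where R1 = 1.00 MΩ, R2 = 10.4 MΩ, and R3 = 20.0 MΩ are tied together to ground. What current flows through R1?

Parallel bank: R_p = 1/(1/1.00 + 1/10.4 + 1/20.0) = 0.8725 MΩ.
V_A by voltage divider: V_A = 4.73 × 0.8725/(6.36 + 0.8725) = 0.5706 V.
Branch current I = V_A/R1 = 0.5706/1.00 = 0.5706 µA.

I ≈ 0.571 µA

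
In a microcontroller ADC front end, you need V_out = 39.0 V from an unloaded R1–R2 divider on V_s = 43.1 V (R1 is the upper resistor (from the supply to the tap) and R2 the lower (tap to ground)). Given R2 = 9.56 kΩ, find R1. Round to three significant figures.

R1 ≈ 1.01 kΩ

V_out/V_s = R2/(R1+R2) = 0.9049.
R1 = R2·(1/k − 1) = 9.56 × 0.1051 = 1.005 kΩ.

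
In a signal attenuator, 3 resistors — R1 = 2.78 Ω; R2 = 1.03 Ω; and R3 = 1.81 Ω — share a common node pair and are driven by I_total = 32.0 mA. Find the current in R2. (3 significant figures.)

I ≈ 16.5 mA

ΣG = 1/2.78 + 1/1.03 + 1/1.81 = 1.883.
Current divider: I(R2) = I_total · G_k/ΣG = 32.0 × (0.9709/1.883) = 32.0 × 0.5156 = 16.50 mA.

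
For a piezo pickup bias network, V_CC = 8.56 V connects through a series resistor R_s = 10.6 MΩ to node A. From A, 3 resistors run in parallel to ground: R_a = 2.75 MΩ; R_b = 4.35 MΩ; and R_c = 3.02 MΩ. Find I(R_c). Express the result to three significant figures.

Combine the parallel branches: R_p = (1/2.75 + 1/4.35 + 1/3.02)⁻¹ = 1.081 MΩ.
V_A = 8.56 × 1.081/11.68 = 0.7925 V.
I(R_c) = V_A / R_c = 0.7925/3.02 = 0.2624 µA.

I ≈ 0.262 µA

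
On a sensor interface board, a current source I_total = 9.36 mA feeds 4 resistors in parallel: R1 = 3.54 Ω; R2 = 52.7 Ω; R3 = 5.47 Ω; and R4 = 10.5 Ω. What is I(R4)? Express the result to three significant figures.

I ≈ 1.54 mA

ΣG = 1/3.54 + 1/52.7 + 1/5.47 + 1/10.5 = 0.5795.
R4 takes the fraction G_k/ΣG = 0.09524/0.5795 = 0.1643, so I = 9.36 × 0.1643 = 1.538 mA.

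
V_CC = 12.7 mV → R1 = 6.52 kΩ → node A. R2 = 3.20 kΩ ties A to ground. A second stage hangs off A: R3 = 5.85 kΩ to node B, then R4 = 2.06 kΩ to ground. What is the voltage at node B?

Node A sees R2 in parallel with the series input of stage 2, R3 + R4 = 7.910 kΩ.
Effective lower resistance at A: R2 ‖ 7.910 = 2.278 kΩ.
So V_A = 12.7 × 0.2589 = 3.289 mV.
Then the unloaded second divider: V_B = V_A × R4/(R3+R4) = 3.289 × 0.2604 = 0.8565 mV.

V_B ≈ 0.856 mV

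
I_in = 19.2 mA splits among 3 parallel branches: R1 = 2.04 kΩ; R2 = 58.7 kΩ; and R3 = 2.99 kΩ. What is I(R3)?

Conductances: ΣG = 1/2.04 + 1/58.7 + 1/2.99 = 0.8417 (1/kΩ).
By the current-divider rule, I = I_in · G_k/ΣG = 19.2 × 0.3974 = 7.629 mA.

I ≈ 7.63 mA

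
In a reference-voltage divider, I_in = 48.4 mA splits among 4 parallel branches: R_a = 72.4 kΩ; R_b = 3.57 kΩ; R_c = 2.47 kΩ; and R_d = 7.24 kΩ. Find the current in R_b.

ΣG = 1/72.4 + 1/3.57 + 1/2.47 + 1/7.24 = 0.8369.
By the current-divider rule, I = I_in · G_k/ΣG = 48.4 × 0.3347 = 16.20 mA.

I ≈ 16.2 mA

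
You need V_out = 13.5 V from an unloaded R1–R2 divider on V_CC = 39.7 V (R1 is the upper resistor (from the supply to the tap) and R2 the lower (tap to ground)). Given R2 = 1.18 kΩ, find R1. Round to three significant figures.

R1 ≈ 2.29 kΩ

Required fraction k = V_out/V_CC = 0.3401.
Rearranging, R1 = R2·(1−k)/k = 1.18 × 1.941 = 2.290 kΩ.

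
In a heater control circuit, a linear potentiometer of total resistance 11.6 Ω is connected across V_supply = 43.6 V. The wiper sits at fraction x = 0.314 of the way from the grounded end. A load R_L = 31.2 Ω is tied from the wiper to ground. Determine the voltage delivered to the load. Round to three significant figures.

Split the track: R_lower = x·R_p = 3.642 Ω, R_upper = (1−x)·R_p = 7.958 Ω.
(x·R_p) ‖ R_L = 3.262 Ω.
Loaded-divider output: V_out = 43.6 × 0.2907 = 12.68 V.

V_out ≈ 12.7 V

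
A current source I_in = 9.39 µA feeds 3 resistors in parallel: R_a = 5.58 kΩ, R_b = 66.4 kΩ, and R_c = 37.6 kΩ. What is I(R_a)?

I ≈ 7.62 µA

Total conductance ΣG = 1/5.58 + 1/66.4 + 1/37.6 = 0.2209 (units of 1/kΩ).
R_a takes the fraction G_k/ΣG = 0.1792/0.2209 = 0.8114, so I = 9.39 × 0.8114 = 7.619 µA.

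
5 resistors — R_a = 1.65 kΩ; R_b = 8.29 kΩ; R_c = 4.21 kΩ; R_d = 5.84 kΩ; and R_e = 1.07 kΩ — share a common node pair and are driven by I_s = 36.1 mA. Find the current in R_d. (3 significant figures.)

ΣG = 1/1.65 + 1/8.29 + 1/4.21 + 1/5.84 + 1/1.07 = 2.070.
By the current-divider rule, I = I_s · G_k/ΣG = 36.1 × 0.08272 = 2.986 mA.

I ≈ 2.99 mA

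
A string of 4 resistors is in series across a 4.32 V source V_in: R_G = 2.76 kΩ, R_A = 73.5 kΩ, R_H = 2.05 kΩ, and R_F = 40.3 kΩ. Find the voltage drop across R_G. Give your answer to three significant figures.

ΣR = 2.76 + 73.5 + 2.05 + 40.3 = 118.6 kΩ.
Voltage divider: V = V_in · (2.760 / 118.6) = 4.32 × 0.02327 = 0.1005 V.

V ≈ 0.101 V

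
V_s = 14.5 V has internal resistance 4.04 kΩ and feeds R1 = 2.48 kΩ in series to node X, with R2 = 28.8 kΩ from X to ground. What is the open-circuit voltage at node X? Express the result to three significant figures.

V_th ≈ 11.8 V

R1' = 4.04 + 2.48 = 6.520 kΩ (source resistance + R1).
V_th is the unloaded tap voltage: V_s · R2/(R1'+R2) = 14.5 × 0.8154 = 11.82 V.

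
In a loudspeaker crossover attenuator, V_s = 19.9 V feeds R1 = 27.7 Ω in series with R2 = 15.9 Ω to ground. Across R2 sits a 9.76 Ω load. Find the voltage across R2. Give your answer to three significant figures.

The load sits in parallel with R2, giving an effective lower resistance R2' = R2·R_L/(R2+R_L) = 6.048 Ω.
Voltage divider with the loaded lower leg: V_out = 19.9 × 6.048/(27.7 + 6.048) = 19.9 × 0.1792 = 3.566 V.
(Unloaded it would be 7.26 V; the load pulls it down.)

V_out ≈ 3.57 V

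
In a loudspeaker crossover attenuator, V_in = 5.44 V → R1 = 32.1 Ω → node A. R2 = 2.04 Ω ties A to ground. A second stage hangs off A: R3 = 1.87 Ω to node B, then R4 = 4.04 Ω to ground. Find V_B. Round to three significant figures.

Node A sees R2 in parallel with the series input of stage 2, R3 + R4 = 5.910 Ω.
Effective lower resistance at A: R2 ‖ 5.910 = 1.517 Ω.
So V_A = 5.44 × 0.04511 = 0.2454 V.
V_B = V_A × 0.6836 = 0.1678 V.

V_B ≈ 0.168 V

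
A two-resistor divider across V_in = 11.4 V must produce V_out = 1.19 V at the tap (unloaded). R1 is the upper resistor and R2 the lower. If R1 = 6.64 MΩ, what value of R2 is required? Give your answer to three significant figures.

The divider ratio is R2/(R1+R2) = 1.19/11.4 = 0.1044.
So R2 = R1 · V_out/(V_in − V_out) = 6.64 × 1.19/(11.4 − 1.19) = 6.64 × 0.1166 = 0.7739 MΩ.

R2 ≈ 0.774 MΩ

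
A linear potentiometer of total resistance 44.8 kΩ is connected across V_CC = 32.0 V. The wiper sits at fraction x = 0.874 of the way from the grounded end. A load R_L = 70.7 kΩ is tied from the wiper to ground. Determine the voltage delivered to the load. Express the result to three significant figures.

Split the track: R_lower = x·R_p = 39.16 kΩ, R_upper = (1−x)·R_p = 5.645 kΩ.
R_L loads the lower segment: effective lower R = 25.20 kΩ.
Then V_out = V_CC · 25.20/(5.645 + 25.20) = 26.14 V.

V_out ≈ 26.1 V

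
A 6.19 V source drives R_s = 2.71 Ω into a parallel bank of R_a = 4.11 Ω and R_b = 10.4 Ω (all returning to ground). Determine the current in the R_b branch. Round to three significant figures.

I ≈ 0.310 A

Equivalent of the parallel group: R_p = 2.946 Ω.
V_A by voltage divider: V_A = 6.19 × 2.946/(2.71 + 2.946) = 3.224 V.
Branch current I = V_A/R_b = 3.224/10.4 = 0.3100 A.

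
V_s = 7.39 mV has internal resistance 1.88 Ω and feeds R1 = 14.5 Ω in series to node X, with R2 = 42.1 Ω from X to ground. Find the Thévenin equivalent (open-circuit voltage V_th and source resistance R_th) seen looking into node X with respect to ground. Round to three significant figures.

V_th ≈ 5.32 mV, R_th ≈ 11.8 Ω

R1' = 1.88 + 14.5 = 16.38 Ω (source resistance + R1).
V_th is the unloaded tap voltage: V_s · R2/(R1'+R2) = 7.39 × 0.7199 = 5.320 mV.
With V_s suppressed (replaced by a short), R_th = R1' ‖ R2 = (16.38 × 42.1)/(16.38 + 42.1) = 11.79 Ω.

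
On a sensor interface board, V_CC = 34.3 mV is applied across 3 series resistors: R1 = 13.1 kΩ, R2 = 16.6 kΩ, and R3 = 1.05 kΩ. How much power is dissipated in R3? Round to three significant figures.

P ≈ 1.31 nW

Series current I = V_CC/ΣR = 34.3/30.75 = 1.115 µA.
P = I²R = 1.244 × 1.05 = 1.306 nW.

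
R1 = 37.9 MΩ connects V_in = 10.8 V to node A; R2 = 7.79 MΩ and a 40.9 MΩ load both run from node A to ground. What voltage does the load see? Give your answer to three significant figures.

First combine the lower leg with the load: R2 ‖ R_L = 6.544 MΩ.
Now apply the divider: V_out = 10.8 × 0.1472 = 1.590 V.
(Unloaded it would be 1.84 V; the load pulls it down.)

V_out ≈ 1.59 V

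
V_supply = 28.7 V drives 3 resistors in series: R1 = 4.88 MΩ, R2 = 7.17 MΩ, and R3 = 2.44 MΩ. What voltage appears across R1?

Total series resistance ΣR = 4.88 + 7.17 + 2.44 = 14.49 MΩ.
By the voltage-divider rule, V = 28.7 × 4.880/14.49 = 9.666 V.

V ≈ 9.67 V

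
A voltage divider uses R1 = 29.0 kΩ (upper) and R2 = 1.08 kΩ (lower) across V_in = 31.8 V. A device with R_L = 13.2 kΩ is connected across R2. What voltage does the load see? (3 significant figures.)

V_out ≈ 1.06 V

First combine the lower leg with the load: R2 ‖ R_L = 0.9983 kΩ.
Now apply the divider: V_out = 31.8 × 0.03328 = 1.058 V.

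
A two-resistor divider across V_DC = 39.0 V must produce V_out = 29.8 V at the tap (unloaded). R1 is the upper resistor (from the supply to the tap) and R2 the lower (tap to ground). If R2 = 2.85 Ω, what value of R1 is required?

Required fraction k = V_out/V_DC = 0.7641.
R1 = R2·(1/k − 1) = 2.85 × 0.3087 = 0.8799 Ω.

R1 ≈ 0.880 Ω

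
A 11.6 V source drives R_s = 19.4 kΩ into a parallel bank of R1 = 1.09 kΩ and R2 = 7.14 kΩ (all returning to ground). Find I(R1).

Parallel bank: R_p = 1/(1/1.09 + 1/7.14) = 0.9456 kΩ.
Node voltage V_A = V_supply · R_p/(R_s + R_p) = 11.6 × 0.04648 = 0.5392 V.
Branch current I = V_A/R1 = 0.5392/1.09 = 0.4946 mA.

I ≈ 0.495 mA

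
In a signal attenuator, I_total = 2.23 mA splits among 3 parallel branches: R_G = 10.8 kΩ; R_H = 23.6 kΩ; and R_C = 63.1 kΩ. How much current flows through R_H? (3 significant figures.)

I ≈ 0.627 mA

Conductances: ΣG = 1/10.8 + 1/23.6 + 1/63.1 = 0.1508 (1/kΩ).
By the current-divider rule, I = I_total · G_k/ΣG = 2.23 × 0.2810 = 0.6265 mA.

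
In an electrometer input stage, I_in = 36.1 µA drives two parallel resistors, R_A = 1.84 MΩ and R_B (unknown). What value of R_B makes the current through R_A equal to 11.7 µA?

Two-branch current divider: I_A = I_in · R_B/(R_A + R_B).
11.7/36.1 = R_B/(R_A + R_B) → R_B = R_A · (0.3241)/(1 − 0.3241) = 1.84 × 0.4795 = 0.8823 MΩ.

R_B ≈ 0.882 MΩ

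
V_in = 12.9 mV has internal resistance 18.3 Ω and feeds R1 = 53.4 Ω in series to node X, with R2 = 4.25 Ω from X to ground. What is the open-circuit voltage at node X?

R1' = 18.3 + 53.4 = 71.70 Ω (source resistance + R1).
With X open, the divider is unloaded: V_th = 12.9 × 4.25/75.95 = 0.7219 mV.

V_th ≈ 0.722 mV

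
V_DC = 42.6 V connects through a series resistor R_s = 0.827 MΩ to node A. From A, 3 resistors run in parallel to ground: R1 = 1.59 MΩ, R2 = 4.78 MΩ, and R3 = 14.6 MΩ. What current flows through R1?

Equivalent of the parallel group: R_p = 1.103 MΩ.
Node voltage V_A = V_DC · R_p/(R_s + R_p) = 42.6 × 0.5715 = 24.35 V.
I(R1) = V_A / R1 = 24.35/1.59 = 15.31 µA.
(Equivalently: I_total = 22.07 µA, then current-divider fraction G_k/ΣG = 0.6937.)

I ≈ 15.3 µA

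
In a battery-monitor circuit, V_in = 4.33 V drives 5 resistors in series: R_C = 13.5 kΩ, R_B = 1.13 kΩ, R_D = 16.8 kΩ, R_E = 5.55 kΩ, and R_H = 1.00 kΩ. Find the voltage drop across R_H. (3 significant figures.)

V ≈ 0.114 V

ΣR = 13.5 + 1.13 + 16.8 + 5.55 + 1.00 = 37.98 kΩ.
Voltage divider: V = V_in · (1.000 / 37.98) = 4.33 × 0.02633 = 0.1140 V.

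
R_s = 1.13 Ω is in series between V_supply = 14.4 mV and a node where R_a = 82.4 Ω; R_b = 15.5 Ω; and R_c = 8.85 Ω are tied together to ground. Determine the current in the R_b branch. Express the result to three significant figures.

Parallel bank: R_p = 1/(1/82.4 + 1/15.5 + 1/8.85) = 5.273 Ω.
V_A = 14.4 × 5.273/6.403 = 11.86 mV.
Branch current I = V_A/R_b = 11.86/15.5 = 0.7651 mA.

I ≈ 0.765 mA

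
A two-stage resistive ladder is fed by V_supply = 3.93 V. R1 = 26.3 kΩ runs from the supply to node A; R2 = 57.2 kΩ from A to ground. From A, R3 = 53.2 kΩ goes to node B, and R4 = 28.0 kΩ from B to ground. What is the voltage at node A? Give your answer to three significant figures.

V_A ≈ 2.20 V

Node A sees R2 in parallel with the series input of stage 2, R3 + R4 = 81.20 kΩ.
Effective lower resistance at A: R2 ‖ 81.20 = 33.56 kΩ.
V_A = 3.93 × 33.56/(26.3 + 33.56) = 2.203 V.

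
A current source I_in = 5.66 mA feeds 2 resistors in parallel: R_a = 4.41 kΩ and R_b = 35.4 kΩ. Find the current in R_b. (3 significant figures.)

I ≈ 0.627 mA

Two-branch current divider: I_k = I_in · R_other/(R_1 + R_2).
I(R_b) = 5.66 × 4.41/(4.41 + 35.4) = 5.66 × 0.1108 = 0.6270 mA.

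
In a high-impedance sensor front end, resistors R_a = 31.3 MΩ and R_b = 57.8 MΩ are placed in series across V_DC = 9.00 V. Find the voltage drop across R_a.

V ≈ 3.16 V

Total series resistance ΣR = 31.3 + 57.8 = 89.10 MΩ.
Voltage divider: V = V_DC · (31.30 / 89.10) = 9.00 × 0.3513 = 3.162 V.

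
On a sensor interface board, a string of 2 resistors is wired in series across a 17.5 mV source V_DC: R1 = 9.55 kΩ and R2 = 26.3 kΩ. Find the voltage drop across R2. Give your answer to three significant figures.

V ≈ 12.8 mV

ΣR = 9.55 + 26.3 = 35.85 kΩ.
By the voltage-divider rule, V = 17.5 × 26.30/35.85 = 12.84 mV.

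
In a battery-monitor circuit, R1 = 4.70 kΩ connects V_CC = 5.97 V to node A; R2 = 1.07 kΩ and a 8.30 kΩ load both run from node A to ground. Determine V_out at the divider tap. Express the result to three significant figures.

V_out ≈ 1.00 V

First combine the lower leg with the load: R2 ‖ R_L = 0.9478 kΩ.
Voltage divider with the loaded lower leg: V_out = 5.97 × 0.9478/(4.70 + 0.9478) = 5.97 × 0.1678 = 1.002 V.
(Unloaded it would be 1.11 V; the load pulls it down.)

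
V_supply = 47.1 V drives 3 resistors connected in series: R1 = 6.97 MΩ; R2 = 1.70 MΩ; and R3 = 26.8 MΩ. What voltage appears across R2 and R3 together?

Series total: ΣR = 6.97 + 1.70 + 26.8 = 35.47 MΩ.
R_{R2..R3} = 1.70 + 26.8 = 28.50 MΩ.
Voltage divider: V = V_supply · (28.50 / 35.47) = 47.1 × 0.8035 = 37.84 V.

V ≈ 37.8 V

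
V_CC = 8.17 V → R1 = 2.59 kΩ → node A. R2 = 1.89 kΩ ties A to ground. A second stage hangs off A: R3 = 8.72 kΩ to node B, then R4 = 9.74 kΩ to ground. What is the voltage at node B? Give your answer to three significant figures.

The second stage (R3 + R4 = 18.46 kΩ) loads node A in parallel with R2.
Effective lower resistance at A: R2 ‖ 18.46 = 1.714 kΩ.
First divider: V_A = V_CC · 1.714/(2.59 + 1.714) = 3.254 V.
Stage 2 is unloaded, so V_B = V_A · R4/(R3+R4) = 3.254 × 9.74/18.46 = 1.717 V.

V_B ≈ 1.72 V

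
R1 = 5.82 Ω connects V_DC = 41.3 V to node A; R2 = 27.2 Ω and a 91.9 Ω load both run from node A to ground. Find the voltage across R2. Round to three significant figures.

V_out ≈ 32.3 V

First combine the lower leg with the load: R2 ‖ R_L = 20.99 Ω.
Then V_out = V_DC · R2'/(R1 + R2') = 41.3 × 20.99/26.81 = 32.33 V.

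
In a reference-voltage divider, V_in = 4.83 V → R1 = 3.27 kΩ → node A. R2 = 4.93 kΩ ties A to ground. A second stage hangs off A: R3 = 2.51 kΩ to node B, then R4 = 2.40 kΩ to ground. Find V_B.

V_B ≈ 1.01 V

Looking into the second stage from A: R3 + R4 = 4.910 kΩ appears in parallel with R2.
R2 ‖ (R3+R4) = 2.460 kΩ.
So V_A = 4.83 × 0.4293 = 2.074 V.
Stage 2 is unloaded, so V_B = V_A · R4/(R3+R4) = 2.074 × 2.40/4.910 = 1.014 V.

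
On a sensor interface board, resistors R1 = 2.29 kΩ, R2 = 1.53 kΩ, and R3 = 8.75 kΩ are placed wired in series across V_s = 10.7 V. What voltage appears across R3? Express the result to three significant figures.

V ≈ 7.45 V

ΣR = 2.29 + 1.53 + 8.75 = 12.57 kΩ.
By the voltage-divider rule, V = 10.7 × 8.750/12.57 = 7.448 V.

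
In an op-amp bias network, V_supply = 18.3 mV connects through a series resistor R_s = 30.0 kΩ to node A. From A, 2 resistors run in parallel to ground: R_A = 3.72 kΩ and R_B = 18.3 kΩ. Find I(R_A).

I ≈ 0.460 µA

Parallel bank: R_p = 1/(1/3.72 + 1/18.3) = 3.092 kΩ.
Node voltage V_A = V_supply · R_p/(R_s + R_p) = 18.3 × 0.09342 = 1.710 mV.
I(R_A) = V_A / R_A = 1.710/3.72 = 0.4596 µA.
(Check via current divider: I_total = 0.5530 µA; share G_k/ΣG = 0.8311 → same result.)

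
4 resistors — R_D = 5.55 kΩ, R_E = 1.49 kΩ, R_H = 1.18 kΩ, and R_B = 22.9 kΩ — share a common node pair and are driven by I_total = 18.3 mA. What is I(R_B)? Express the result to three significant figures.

I ≈ 0.459 mA

Total conductance ΣG = 1/5.55 + 1/1.49 + 1/1.18 + 1/22.9 = 1.742 (units of 1/kΩ).
Current divider: I(R_B) = I_total · G_k/ΣG = 18.3 × (0.04367/1.742) = 18.3 × 0.02506 = 0.4586 mA.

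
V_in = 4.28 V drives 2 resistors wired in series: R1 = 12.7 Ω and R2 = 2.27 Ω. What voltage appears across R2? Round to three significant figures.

V ≈ 0.649 V

Series total: ΣR = 12.7 + 2.27 = 14.97 Ω.
By the voltage-divider rule, V = 4.28 × 2.270/14.97 = 0.6490 V.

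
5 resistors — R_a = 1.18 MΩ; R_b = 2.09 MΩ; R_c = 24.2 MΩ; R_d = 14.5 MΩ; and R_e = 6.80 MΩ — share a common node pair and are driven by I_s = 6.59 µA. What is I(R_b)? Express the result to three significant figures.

Conductances: ΣG = 1/1.18 + 1/2.09 + 1/24.2 + 1/14.5 + 1/6.80 = 1.583 (1/MΩ).
By the current-divider rule, I = I_s · G_k/ΣG = 6.59 × 0.3022 = 1.992 µA.

I ≈ 1.99 µA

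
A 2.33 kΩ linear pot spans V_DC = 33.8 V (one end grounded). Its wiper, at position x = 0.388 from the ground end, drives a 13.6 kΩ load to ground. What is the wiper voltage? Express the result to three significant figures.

V_out ≈ 12.6 V

The pot divides into 1.426 kΩ above the wiper and 0.9040 kΩ below.
R_L loads the lower segment: effective lower R = 0.8477 kΩ.
V_out = 33.8 × 0.8477/(1.426 + 0.8477) = 12.60 V.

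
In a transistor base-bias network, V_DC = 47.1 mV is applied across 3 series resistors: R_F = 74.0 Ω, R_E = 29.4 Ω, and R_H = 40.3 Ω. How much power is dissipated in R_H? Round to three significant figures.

Series current I = V_DC/ΣR = 47.1/143.7 = 0.3278 mA.
P = I²R = 0.1074 × 40.3 = 4.329 µW.

P ≈ 4.33 µW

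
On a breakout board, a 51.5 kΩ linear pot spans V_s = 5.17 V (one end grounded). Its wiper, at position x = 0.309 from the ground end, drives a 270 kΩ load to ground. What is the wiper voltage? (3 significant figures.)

Lower segment x·R_p = 15.91 kΩ; upper segment (1−x)·R_p = 35.59 kΩ.
R_L loads the lower segment: effective lower R = 15.03 kΩ.
Loaded-divider output: V_out = 5.17 × 0.2969 = 1.535 V.

V_out ≈ 1.54 V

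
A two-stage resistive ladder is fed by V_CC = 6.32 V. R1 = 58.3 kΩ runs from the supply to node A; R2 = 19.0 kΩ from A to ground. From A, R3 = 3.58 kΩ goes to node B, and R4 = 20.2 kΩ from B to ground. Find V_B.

V_B ≈ 0.823 V

Looking into the second stage from A: R3 + R4 = 23.78 kΩ appears in parallel with R2.
Effective lower resistance at A: R2 ‖ 23.78 = 10.56 kΩ.
V_A = 6.32 × 10.56/(58.3 + 10.56) = 0.9693 V.
Then the unloaded second divider: V_B = V_A × R4/(R3+R4) = 0.9693 × 0.8495 = 0.8234 V.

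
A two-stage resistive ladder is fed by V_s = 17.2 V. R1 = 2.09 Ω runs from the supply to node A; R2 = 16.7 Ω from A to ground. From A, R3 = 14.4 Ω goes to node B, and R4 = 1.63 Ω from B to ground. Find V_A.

Looking into the second stage from A: R3 + R4 = 16.03 Ω appears in parallel with R2.
Effective lower resistance at A: R2 ‖ 16.03 = 8.179 Ω.
V_A = 17.2 × 8.179/(2.09 + 8.179) = 13.70 V.

V_A ≈ 13.7 V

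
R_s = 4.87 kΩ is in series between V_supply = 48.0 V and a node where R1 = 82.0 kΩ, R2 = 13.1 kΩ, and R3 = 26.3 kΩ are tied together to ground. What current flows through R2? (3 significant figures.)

I ≈ 2.27 mA

Equivalent of the parallel group: R_p = 7.902 kΩ.
Node voltage V_A = V_supply · R_p/(R_s + R_p) = 48.0 × 0.6187 = 29.70 V.
Branch current I = V_A/R2 = 29.70/13.1 = 2.267 mA.
(Check via current divider: I_total = 3.758 mA; share G_k/ΣG = 0.6032 → same result.)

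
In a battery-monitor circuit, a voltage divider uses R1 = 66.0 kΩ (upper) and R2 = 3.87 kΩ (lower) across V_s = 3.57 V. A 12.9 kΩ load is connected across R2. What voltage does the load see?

First combine the lower leg with the load: R2 ‖ R_L = 2.977 kΩ.
Now apply the divider: V_out = 3.57 × 0.04316 = 0.1541 V.

V_out ≈ 0.154 V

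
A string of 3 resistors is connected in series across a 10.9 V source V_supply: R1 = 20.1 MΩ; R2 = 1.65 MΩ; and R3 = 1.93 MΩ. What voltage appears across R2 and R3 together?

Total series resistance ΣR = 20.1 + 1.65 + 1.93 = 23.68 MΩ.
R_{R2..R3} = 1.65 + 1.93 = 3.580 MΩ.
By the voltage-divider rule, V = 10.9 × 3.580/23.68 = 1.648 V.

V ≈ 1.65 V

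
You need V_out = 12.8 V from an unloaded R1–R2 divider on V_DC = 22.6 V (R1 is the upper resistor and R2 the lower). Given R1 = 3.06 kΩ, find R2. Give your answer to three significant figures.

R2 ≈ 4.00 kΩ

Required fraction k = V_out/V_DC = 0.5664.
So R2 = R1 · V_out/(V_DC − V_out) = 3.06 × 12.8/(22.6 − 12.8) = 3.06 × 1.306 = 3.997 kΩ.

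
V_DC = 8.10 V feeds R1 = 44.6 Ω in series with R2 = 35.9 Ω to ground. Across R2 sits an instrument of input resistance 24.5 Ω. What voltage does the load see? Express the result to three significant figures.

V_out ≈ 1.99 V

The load sits in parallel with R2, giving an effective lower resistance R2' = R2·R_L/(R2+R_L) = 14.56 Ω.
Then V_out = V_DC · R2'/(R1 + R2') = 8.10 × 14.56/59.16 = 1.994 V.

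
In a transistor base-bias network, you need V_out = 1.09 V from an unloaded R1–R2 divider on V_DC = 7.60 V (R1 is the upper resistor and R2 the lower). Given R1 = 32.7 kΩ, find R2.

V_out/V_DC = R2/(R1+R2) = 0.1434.
R2 = R1 · 0.1434/(1 − 0.1434) = 5.475 kΩ.

R2 ≈ 5.48 kΩ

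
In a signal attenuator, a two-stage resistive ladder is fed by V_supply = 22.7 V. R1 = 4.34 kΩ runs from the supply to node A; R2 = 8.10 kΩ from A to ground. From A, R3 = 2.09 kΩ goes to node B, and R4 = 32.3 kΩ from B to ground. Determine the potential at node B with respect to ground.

Looking into the second stage from A: R3 + R4 = 34.39 kΩ appears in parallel with R2.
R2 ‖ (R3+R4) = 6.556 kΩ.
So V_A = 22.7 × 0.6017 = 13.66 V.
Stage 2 is unloaded, so V_B = V_A · R4/(R3+R4) = 13.66 × 32.3/34.39 = 12.83 V.

V_B ≈ 12.8 V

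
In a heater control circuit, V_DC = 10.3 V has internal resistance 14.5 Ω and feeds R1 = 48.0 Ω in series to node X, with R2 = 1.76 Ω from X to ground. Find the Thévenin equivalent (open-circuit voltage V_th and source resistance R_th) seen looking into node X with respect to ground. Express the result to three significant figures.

V_th ≈ 0.282 V, R_th ≈ 1.71 Ω

R1' = 14.5 + 48.0 = 62.50 Ω (source resistance + R1).
With X open, the divider is unloaded: V_th = 10.3 × 1.76/64.26 = 0.2821 V.
Zeroing V_DC shorts the top of R1' to ground, so R_th = R1' ‖ R2 = 1.712 Ω.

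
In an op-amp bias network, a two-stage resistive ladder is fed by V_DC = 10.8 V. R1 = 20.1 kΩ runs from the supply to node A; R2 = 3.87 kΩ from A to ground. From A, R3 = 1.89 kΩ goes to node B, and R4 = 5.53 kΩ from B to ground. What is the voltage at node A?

V_A ≈ 1.21 V

The second stage (R3 + R4 = 7.420 kΩ) loads node A in parallel with R2.
Effective lower resistance at A: R2 ‖ 7.420 = 2.543 kΩ.
V_A = 10.8 × 2.543/(20.1 + 2.543) = 1.213 V.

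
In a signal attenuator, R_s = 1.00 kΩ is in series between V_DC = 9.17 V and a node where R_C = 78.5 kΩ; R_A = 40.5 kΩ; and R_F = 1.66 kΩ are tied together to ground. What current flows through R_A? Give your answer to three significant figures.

Combine the parallel branches: R_p = (1/78.5 + 1/40.5 + 1/1.66)⁻¹ = 1.563 kΩ.
Node voltage V_A = V_DC · R_p/(R_s + R_p) = 9.17 × 0.6098 = 5.592 V.
I(R_A) = V_A / R_A = 5.592/40.5 = 0.1381 mA.
(Check via current divider: I_total = 3.578 mA; share G_k/ΣG = 0.03859 → same result.)

I ≈ 0.138 mA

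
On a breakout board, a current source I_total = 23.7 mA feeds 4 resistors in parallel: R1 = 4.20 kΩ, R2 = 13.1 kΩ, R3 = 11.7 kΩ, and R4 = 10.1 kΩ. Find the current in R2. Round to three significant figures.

I ≈ 3.63 mA

Conductances: ΣG = 1/4.20 + 1/13.1 + 1/11.7 + 1/10.1 = 0.4989 (1/kΩ).
R2 takes the fraction G_k/ΣG = 0.07634/0.4989 = 0.1530, so I = 23.7 × 0.1530 = 3.626 mA.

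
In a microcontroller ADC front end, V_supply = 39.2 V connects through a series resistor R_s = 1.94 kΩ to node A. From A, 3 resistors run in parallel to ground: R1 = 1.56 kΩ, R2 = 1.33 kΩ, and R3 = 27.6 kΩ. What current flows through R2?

I ≈ 7.81 mA

Combine the parallel branches: R_p = (1/1.56 + 1/1.33 + 1/27.6)⁻¹ = 0.6997 kΩ.
Node voltage V_A = V_supply · R_p/(R_s + R_p) = 39.2 × 0.2651 = 10.39 V.
I(R2) = V_A / R2 = 10.39/1.33 = 7.813 mA.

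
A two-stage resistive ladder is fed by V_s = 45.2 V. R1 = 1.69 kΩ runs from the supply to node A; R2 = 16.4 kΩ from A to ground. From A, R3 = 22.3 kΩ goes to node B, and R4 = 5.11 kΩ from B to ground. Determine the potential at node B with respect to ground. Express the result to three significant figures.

The second stage (R3 + R4 = 27.41 kΩ) loads node A in parallel with R2.
R2 ‖ (R3+R4) = 10.26 kΩ.
First divider: V_A = V_s · 10.26/(1.69 + 10.26) = 38.81 V.
Stage 2 is unloaded, so V_B = V_A · R4/(R3+R4) = 38.81 × 5.11/27.41 = 7.235 V.

V_B ≈ 7.23 V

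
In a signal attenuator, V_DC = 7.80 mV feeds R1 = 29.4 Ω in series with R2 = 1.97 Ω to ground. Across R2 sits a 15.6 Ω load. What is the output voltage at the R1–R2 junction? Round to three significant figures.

V_out ≈ 0.438 mV

R2 ‖ R_L = (1.97 × 15.6)/(1.97 + 15.6) = 1.749 Ω.
Then V_out = V_DC · R2'/(R1 + R2') = 7.80 × 1.749/31.15 = 0.4380 mV.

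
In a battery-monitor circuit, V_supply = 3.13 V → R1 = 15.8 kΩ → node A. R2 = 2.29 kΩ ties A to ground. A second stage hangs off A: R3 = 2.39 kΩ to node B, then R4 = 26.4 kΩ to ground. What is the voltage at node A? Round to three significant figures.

V_A ≈ 0.370 V

Node A sees R2 in parallel with the series input of stage 2, R3 + R4 = 28.79 kΩ.
Effective lower resistance at A: R2 ‖ 28.79 = 2.121 kΩ.
First divider: V_A = V_supply · 2.121/(15.8 + 2.121) = 0.3705 V.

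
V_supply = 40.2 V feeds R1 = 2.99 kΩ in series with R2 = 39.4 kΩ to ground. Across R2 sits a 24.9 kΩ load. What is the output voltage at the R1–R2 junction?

R2 ‖ R_L = (39.4 × 24.9)/(39.4 + 24.9) = 15.26 kΩ.
Then V_out = V_supply · R2'/(R1 + R2') = 40.2 × 15.26/18.25 = 33.61 V.
(Unloaded it would be 37.4 V; the load pulls it down.)

V_out ≈ 33.6 V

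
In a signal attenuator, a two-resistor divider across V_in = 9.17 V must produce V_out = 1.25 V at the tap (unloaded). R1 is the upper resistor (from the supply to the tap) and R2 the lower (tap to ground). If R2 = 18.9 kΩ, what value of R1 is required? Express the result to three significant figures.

The divider ratio is R2/(R1+R2) = 1.25/9.17 = 0.1363.
Rearranging, R1 = R2·(1−k)/k = 18.9 × 6.336 = 119.8 kΩ.

R1 ≈ 120 kΩ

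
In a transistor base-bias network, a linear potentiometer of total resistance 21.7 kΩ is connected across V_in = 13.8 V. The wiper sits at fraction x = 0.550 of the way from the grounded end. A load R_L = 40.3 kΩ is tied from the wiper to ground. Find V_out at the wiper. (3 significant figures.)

Lower segment x·R_p = 11.94 kΩ; upper segment (1−x)·R_p = 9.765 kΩ.
R_L loads the lower segment: effective lower R = 9.208 kΩ.
Loaded-divider output: V_out = 13.8 × 0.4853 = 6.697 V.
(Unloaded: V_out = x·V_in = 7.59 V.)

V_out ≈ 6.70 V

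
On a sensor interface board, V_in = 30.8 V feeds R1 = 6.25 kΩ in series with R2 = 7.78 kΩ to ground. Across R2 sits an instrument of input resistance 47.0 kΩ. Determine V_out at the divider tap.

V_out ≈ 15.9 V

First combine the lower leg with the load: R2 ‖ R_L = 6.675 kΩ.
Voltage divider with the loaded lower leg: V_out = 30.8 × 6.675/(6.25 + 6.675) = 30.8 × 0.5164 = 15.91 V.
(Unloaded it would be 17.1 V; the load pulls it down.)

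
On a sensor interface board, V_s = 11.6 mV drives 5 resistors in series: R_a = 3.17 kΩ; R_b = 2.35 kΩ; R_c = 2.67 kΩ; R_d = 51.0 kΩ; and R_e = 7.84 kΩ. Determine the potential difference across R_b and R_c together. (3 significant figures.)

V ≈ 0.869 mV

Series total: ΣR = 3.17 + 2.35 + 2.67 + 51.0 + 7.84 = 67.03 kΩ.
R_{R_b..R_c} = 2.35 + 2.67 = 5.020 kΩ.
By the voltage-divider rule, V = 11.6 × 5.020/67.03 = 0.8687 mV.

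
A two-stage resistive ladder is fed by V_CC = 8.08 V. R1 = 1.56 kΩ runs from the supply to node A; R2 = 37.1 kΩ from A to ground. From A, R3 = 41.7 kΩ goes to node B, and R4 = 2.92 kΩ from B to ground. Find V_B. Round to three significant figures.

The second stage (R3 + R4 = 44.62 kΩ) loads node A in parallel with R2.
Effective lower resistance at A: R2 ‖ 44.62 = 20.26 kΩ.
V_A = 8.08 × 20.26/(1.56 + 20.26) = 7.502 V.
Stage 2 is unloaded, so V_B = V_A · R4/(R3+R4) = 7.502 × 2.92/44.62 = 0.4910 V.

V_B ≈ 0.491 V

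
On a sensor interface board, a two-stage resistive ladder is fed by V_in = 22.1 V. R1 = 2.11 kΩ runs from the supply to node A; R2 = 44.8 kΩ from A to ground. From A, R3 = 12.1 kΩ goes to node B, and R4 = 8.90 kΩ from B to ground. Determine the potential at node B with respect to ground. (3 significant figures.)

Node A sees R2 in parallel with the series input of stage 2, R3 + R4 = 21.00 kΩ.
R2 ‖ (R3+R4) = 14.30 kΩ.
First divider: V_A = V_in · 14.30/(2.11 + 14.30) = 19.26 V.
Then the unloaded second divider: V_B = V_A × R4/(R3+R4) = 19.26 × 0.4238 = 8.162 V.

V_B ≈ 8.16 V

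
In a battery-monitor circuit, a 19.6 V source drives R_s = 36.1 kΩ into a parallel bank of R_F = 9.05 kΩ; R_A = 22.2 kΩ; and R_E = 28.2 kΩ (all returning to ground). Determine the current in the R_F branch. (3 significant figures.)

I ≈ 0.274 mA

Parallel bank: R_p = 1/(1/9.05 + 1/22.2 + 1/28.2) = 5.236 kΩ.
V_A by voltage divider: V_A = 19.6 × 5.236/(36.1 + 5.236) = 2.483 V.
Branch current I = V_A/R_F = 2.483/9.05 = 0.2743 mA.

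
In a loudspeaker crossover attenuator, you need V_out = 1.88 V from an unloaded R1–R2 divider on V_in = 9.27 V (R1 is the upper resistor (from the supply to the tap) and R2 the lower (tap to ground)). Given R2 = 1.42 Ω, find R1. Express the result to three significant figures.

The divider ratio is R2/(R1+R2) = 1.88/9.27 = 0.2028.
So R1 = R2 · (V_in/V_out − 1) = 1.42 × (9.27/1.88 − 1) = 1.42 × 3.931 = 5.582 Ω.

R1 ≈ 5.58 Ω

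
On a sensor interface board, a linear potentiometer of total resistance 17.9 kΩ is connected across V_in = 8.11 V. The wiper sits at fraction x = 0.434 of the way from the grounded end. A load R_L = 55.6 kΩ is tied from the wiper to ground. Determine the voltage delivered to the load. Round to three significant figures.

Split the track: R_lower = x·R_p = 7.769 kΩ, R_upper = (1−x)·R_p = 10.13 kΩ.
(x·R_p) ‖ R_L = 6.816 kΩ.
V_out = 8.11 × 6.816/(10.13 + 6.816) = 3.262 V.
(Unloaded: V_out = x·V_in = 3.52 V.)

V_out ≈ 3.26 V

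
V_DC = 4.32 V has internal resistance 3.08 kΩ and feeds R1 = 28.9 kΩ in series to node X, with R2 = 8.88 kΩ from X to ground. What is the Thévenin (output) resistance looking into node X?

R_th ≈ 6.95 kΩ

R1' = 3.08 + 28.9 = 31.98 kΩ (source resistance + R1).
Looking into X with the source shorted: R_th = R1'·R2/(R1'+R2) = 31.98 × 8.88/40.86 = 6.950 kΩ.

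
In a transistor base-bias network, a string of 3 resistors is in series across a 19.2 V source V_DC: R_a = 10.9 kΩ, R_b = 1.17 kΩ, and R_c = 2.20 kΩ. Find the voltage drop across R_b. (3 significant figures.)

V ≈ 1.57 V

ΣR = 10.9 + 1.17 + 2.20 = 14.27 kΩ.
Voltage divider: V = V_DC · (1.170 / 14.27) = 19.2 × 0.08199 = 1.574 V.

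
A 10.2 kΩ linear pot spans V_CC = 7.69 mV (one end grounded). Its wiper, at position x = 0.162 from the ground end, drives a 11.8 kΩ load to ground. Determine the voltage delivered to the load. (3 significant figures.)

V_out ≈ 1.11 mV

The pot divides into 8.548 kΩ above the wiper and 1.652 kΩ below.
R_L loads the lower segment: effective lower R = 1.449 kΩ.
Then V_out = V_CC · 1.449/(8.548 + 1.449) = 1.115 mV.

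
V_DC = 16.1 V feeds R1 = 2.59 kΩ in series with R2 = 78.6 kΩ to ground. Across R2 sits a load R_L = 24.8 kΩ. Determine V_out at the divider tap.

R2 ‖ R_L = (78.6 × 24.8)/(78.6 + 24.8) = 18.85 kΩ.
Then V_out = V_DC · R2'/(R1 + R2') = 16.1 × 18.85/21.44 = 14.16 V.

V_out ≈ 14.2 V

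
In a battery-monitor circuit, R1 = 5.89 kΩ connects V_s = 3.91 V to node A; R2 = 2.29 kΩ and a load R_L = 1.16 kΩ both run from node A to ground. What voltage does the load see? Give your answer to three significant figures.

First combine the lower leg with the load: R2 ‖ R_L = 0.7700 kΩ.
Then V_out = V_s · R2'/(R1 + R2') = 3.91 × 0.7700/6.660 = 0.4520 V.
(Unloaded it would be 1.09 V; the load pulls it down.)

V_out ≈ 0.452 V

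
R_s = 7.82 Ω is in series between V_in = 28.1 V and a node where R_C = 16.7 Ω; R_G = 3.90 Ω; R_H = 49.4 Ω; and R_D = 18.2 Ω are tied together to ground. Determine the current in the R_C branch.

I ≈ 0.414 A

Equivalent of the parallel group: R_p = 2.554 Ω.
Node voltage V_A = V_in · R_p/(R_s + R_p) = 28.1 × 0.2462 = 6.919 V.
I(R_C) = V_A / R_C = 6.919/16.7 = 0.4143 A.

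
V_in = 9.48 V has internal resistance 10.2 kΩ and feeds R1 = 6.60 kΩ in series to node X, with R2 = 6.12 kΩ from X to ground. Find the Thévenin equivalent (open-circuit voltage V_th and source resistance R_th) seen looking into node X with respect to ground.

V_th ≈ 2.53 V, R_th ≈ 4.49 kΩ

R1' = 10.2 + 6.60 = 16.80 kΩ (source resistance + R1).
Open-circuit (no load on X): V_th = V_in · R2/(R1' + R2) = 9.48 × 6.12/(16.80 + 6.12) = 2.531 V.
Looking into X with the source shorted: R_th = R1'·R2/(R1'+R2) = 16.80 × 6.12/22.92 = 4.486 kΩ.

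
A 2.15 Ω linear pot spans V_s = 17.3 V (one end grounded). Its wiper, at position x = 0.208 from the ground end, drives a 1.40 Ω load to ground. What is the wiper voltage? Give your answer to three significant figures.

Lower segment x·R_p = 0.4472 Ω; upper segment (1−x)·R_p = 1.703 Ω.
Lower segment in parallel with the load: 0.4472 ‖ 1.40 = 0.3389 Ω.
Then V_out = V_s · 0.3389/(1.703 + 0.3389) = 2.872 V.

V_out ≈ 2.87 V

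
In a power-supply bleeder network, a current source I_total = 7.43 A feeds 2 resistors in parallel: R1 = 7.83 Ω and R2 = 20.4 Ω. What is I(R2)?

For two parallel branches, I_k = I_total · (other R)/(sum of R).
I(R2) = 7.43 × 7.83/(7.83 + 20.4) = 7.43 × 0.2774 = 2.061 A.

I ≈ 2.06 A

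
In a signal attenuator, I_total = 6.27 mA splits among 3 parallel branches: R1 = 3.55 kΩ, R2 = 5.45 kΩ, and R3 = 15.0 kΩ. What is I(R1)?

I ≈ 3.32 mA

ΣG = 1/3.55 + 1/5.45 + 1/15.0 = 0.5318.
R1 takes the fraction G_k/ΣG = 0.2817/0.5318 = 0.5296, so I = 6.27 × 0.5296 = 3.321 mA.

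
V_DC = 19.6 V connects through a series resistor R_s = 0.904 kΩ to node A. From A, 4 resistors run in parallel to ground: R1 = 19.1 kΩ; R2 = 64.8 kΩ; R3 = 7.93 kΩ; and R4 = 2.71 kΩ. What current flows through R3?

I ≈ 1.64 mA

Equivalent of the parallel group: R_p = 1.777 kΩ.
V_A by voltage divider: V_A = 19.6 × 1.777/(0.904 + 1.777) = 12.99 V.
I(R3) = V_A / R3 = 12.99/7.93 = 1.638 mA.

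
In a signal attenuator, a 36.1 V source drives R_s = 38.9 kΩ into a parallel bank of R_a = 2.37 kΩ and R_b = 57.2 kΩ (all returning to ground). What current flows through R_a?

I ≈ 0.842 mA

Equivalent of the parallel group: R_p = 2.276 kΩ.
V_A by voltage divider: V_A = 36.1 × 2.276/(38.9 + 2.276) = 1.995 V.
I(R_a) = V_A / R_a = 1.995/2.37 = 0.8418 mA.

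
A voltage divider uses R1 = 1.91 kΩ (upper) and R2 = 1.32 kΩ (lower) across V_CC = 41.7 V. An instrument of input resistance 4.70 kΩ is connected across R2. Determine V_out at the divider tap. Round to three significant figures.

First combine the lower leg with the load: R2 ‖ R_L = 1.031 kΩ.
Now apply the divider: V_out = 41.7 × 0.3505 = 14.61 V.
(Unloaded it would be 17.0 V; the load pulls it down.)

V_out ≈ 14.6 V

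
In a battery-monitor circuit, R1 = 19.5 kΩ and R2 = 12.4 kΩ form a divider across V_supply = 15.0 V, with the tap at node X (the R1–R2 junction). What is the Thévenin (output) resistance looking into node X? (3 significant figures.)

With V_supply suppressed (replaced by a short), R_th = R1 ‖ R2 = (19.50 × 12.4)/(19.50 + 12.4) = 7.580 kΩ.

R_th ≈ 7.58 kΩ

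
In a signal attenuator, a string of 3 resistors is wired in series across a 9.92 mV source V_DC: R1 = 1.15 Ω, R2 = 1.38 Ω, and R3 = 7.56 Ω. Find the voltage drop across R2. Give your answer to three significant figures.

V ≈ 1.36 mV

Total series resistance ΣR = 1.15 + 1.38 + 7.56 = 10.09 Ω.
By the voltage-divider rule, V = 9.92 × 1.380/10.09 = 1.357 mV.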